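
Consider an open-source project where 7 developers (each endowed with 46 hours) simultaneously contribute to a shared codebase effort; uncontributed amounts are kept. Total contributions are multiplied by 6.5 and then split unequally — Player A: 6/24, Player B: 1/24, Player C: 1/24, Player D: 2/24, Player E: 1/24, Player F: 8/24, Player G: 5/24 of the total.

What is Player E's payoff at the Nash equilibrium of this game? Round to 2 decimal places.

83.38 hours

Each unit j contributes comes back to j as 6.5 × (j's share), so j prefers to contribute only if that share exceeds 1/6.5 = 0.1538; otherwise keeping the unit dominates.
Player A, Player F and Player G are above the threshold, contributing 46 each; the remaining 4 contribute 0. Total contributed: 138.
Player E keeps 46 and receives 6.5 × 138 × 1/24 = 37.38 from the shared codebase effort, for a payoff of 83.38.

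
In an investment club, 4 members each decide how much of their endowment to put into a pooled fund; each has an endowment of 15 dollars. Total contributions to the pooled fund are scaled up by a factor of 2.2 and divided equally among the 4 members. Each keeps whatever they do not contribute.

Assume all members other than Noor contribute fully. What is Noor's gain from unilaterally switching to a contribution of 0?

Switching from a contribution of 15 to 0 lets Noor keep an extra 15 dollars, but lowers the pooled fund by 15, which costs Noor their own share of that drop: 2.2/4 × 15 = 8.25.
Net gain = 15 − 8.25 = 6.75. The private return per contributed unit (0.5500) is below 1, so free-riding is indeed the best response regardless of what the others do.

6.75 dollars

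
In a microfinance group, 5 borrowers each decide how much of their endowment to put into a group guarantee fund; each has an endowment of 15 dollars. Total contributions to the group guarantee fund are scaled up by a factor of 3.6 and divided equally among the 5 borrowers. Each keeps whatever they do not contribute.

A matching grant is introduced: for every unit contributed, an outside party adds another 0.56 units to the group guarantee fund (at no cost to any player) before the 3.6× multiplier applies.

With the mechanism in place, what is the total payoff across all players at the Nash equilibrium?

Under the mechanism each unit contributed yields 3.6 × 1.56 / 5 = 1.1232 back to its contributor per unit of net cost, which exceeds 1, making full contribution the dominant choice for everyone.
At the Nash equilibrium everyone contributes 15. Group total payoff = 3.6 × 1.56 × 75 = 421.20.

421.20 dollars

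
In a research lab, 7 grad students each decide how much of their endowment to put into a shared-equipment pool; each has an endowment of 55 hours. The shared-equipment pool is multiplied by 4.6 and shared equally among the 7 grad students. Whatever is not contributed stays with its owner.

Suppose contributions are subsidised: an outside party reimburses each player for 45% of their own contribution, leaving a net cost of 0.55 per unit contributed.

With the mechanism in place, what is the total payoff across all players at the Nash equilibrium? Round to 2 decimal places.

The effective private return per unit is now (4.6/7) / 0.55 = 1.1948 > 1, so every player's dominant strategy flips to full contribution.
So the Nash equilibrium is full contribution by all 7; the group earns 7 × (55 × 0.45 + 4.6 × 55) = 1944.25.

1944.25 hours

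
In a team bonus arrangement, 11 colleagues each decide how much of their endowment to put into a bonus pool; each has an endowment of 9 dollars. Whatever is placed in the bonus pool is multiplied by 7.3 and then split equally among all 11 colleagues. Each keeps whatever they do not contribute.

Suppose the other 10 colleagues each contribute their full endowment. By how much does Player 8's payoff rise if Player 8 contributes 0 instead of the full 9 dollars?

Switching from a contribution of 9 to 0 lets Player 8 keep an extra 9 dollars, but lowers the bonus pool by 9, which costs Player 8 their own share of that drop: 7.3/11 × 9 = 5.97.
Net gain = 9 − 5.97 = 3.03. The private return per contributed unit (0.6636) is below 1, so free-riding is indeed the best response regardless of what the others do.

3.03 dollars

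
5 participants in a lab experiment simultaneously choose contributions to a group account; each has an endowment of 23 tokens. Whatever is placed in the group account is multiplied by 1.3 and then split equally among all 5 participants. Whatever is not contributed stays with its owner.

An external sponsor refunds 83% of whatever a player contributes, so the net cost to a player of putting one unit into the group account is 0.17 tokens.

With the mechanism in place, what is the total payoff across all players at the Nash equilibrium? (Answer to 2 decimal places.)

The effective private return per unit is now (1.3/5) / 0.17 = 1.5294 > 1, so every player's dominant strategy flips to full contribution.
So the Nash equilibrium is full contribution by all 5; the group earns 5 × (23 × 0.83 + 1.3 × 23) = 244.95.

244.95 tokens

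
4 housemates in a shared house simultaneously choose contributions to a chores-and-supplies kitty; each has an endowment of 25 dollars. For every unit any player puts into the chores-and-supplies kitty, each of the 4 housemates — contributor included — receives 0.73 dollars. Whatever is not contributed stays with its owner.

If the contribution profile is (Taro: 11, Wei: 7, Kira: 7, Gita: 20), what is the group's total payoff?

186.40 dollars

Total contributed: 11 + 7 + 7 + 20 = 45; total kept: 4 × 25 − 45 = 55.
The chores-and-supplies kitty pays out 0.73 × 4 × 45 = 131.40 in aggregate.
Group total = 55 + 131.40 = 186.40.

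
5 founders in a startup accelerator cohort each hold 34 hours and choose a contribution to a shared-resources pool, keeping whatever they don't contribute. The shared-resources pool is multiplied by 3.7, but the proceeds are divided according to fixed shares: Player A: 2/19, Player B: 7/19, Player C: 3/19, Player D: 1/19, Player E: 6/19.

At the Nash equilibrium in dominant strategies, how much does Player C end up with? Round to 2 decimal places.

73.73 hours

For player j, contributing a unit is worthwhile iff 3.7 × (j's share) ≥ 1, i.e. iff j's share is at least 0.2703.
Player B and Player E clear that bar, contributing 34 each; the remaining 3 contribute 0. Total contributed: 68.
Player C keeps 34 and receives 3.7 × 68 × 3/19 = 39.73 from the shared-resources pool, for a payoff of 73.73.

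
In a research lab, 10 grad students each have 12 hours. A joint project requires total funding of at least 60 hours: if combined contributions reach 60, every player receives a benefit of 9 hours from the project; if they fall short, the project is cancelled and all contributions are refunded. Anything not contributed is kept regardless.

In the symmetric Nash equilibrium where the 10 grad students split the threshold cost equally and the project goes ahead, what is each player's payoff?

15 hours

Equal share of the threshold: 60/10 = 6.
At this profile no one gains by cutting their contribution: any cut drops the total below 60, the project is cancelled, contributions are refunded, and the deviator ends with 12, which is less than 12 − 6 + 9 = 15. Contributing more than 6 just wastes the excess. So contributing exactly 6 is a best response.
Each player's payoff: 12 − 6 + 9 = 15.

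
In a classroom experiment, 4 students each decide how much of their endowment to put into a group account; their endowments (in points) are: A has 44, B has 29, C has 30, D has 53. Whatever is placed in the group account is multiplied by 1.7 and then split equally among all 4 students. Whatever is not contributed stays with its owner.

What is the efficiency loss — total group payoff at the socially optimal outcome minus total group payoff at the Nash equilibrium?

The private return per contributed unit is 1.7/4 = 0.4250 < 1 for every player regardless of endowment, so the Nash equilibrium is zero contribution and the group total is Σ E_j = 44 + 29 + 30 + 53 = 156.
Each contributed unit returns 1.700 to the group, so the social optimum is full contribution by everyone: group total = 1.700 × 156 = 265.20.
Efficiency loss = (1.700 − 1) × 156 = 109.20.

109.20 points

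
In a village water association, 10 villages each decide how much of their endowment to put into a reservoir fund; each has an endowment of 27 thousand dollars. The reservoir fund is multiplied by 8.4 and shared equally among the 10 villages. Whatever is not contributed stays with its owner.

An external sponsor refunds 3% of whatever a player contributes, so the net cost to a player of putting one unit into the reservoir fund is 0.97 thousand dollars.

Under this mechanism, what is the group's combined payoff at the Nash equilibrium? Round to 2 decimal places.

270.00 thousand dollars

Even with the mechanism, each unit contributed returns only (8.4/10) / 0.97 = 0.8660 per unit of net cost, so contributing nothing is still dominant.
Everyone keeps their endowment and the group total is 10 × 27 = 270.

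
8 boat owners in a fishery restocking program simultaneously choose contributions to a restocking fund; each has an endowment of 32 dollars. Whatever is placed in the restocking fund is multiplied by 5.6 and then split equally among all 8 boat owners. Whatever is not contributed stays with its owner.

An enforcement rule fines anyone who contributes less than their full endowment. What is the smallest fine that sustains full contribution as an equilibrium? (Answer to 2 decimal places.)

Given the others contribute fully, the best deviation is to contribute 0 (any partial contribution still incurs the fine and gives up units whose private return 0.7000 is below 1).
Deviating from 32 to 0 saves 32 dollars but forfeits the deviator's share of the drop in the restocking fund: 5.6/8 × 32 = 22.40.
So the deviation gain is 32 − 22.40 = 9.60, and the fine must be at least 9.60 dollars to wipe it out.

9.60 dollars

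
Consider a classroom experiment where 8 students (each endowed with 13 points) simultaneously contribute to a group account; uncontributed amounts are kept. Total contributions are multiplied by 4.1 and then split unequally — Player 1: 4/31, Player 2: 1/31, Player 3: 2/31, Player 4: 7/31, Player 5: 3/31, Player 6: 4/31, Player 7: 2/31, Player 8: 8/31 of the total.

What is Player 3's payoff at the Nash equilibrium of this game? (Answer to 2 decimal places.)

Each unit j contributes comes back to j as 4.1 × (j's share), so j prefers to contribute only if that share exceeds 1/4.1 = 0.2439; otherwise keeping the unit dominates.
The only share above 0.2439 is Player 8's 8/31, contributing 13; the remaining 7 contribute 0. Total contributed: 13.
Player 3 keeps 13 and receives 4.1 × 13 × 2/31 = 3.44 from the group account, for a payoff of 16.44.

16.44 points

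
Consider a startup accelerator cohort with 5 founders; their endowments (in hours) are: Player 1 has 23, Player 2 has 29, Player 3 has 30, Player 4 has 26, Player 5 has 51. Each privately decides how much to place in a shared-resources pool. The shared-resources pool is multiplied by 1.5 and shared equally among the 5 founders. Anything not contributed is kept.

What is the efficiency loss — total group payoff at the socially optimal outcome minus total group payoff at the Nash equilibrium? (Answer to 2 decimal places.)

The private return per contributed unit is 1.5/5 = 0.3000 < 1 for every player regardless of endowment, so the Nash equilibrium is zero contribution and the group total is Σ E_j = 23 + 29 + 30 + 26 + 51 = 159.
Each contributed unit returns 1.500 to the group, so the social optimum is full contribution by everyone: group total = 1.500 × 159 = 238.50.
Efficiency loss = (1.500 − 1) × 159 = 79.50.

79.50 hours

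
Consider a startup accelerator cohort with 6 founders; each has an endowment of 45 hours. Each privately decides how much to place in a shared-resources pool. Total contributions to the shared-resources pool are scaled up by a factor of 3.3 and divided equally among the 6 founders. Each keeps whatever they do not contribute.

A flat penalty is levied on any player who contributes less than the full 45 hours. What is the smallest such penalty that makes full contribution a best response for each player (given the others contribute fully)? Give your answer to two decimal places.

Given the others contribute fully, the best deviation is to contribute 0 (any partial contribution still incurs the fine and gives up units whose private return 0.5500 is below 1).
Deviating from 45 to 0 saves 45 hours but forfeits the deviator's share of the drop in the shared-resources pool: 3.3/6 × 45 = 24.75.
So the deviation gain is 45 − 24.75 = 20.25, and the fine must be at least 20.25 hours to wipe it out.

20.25 hours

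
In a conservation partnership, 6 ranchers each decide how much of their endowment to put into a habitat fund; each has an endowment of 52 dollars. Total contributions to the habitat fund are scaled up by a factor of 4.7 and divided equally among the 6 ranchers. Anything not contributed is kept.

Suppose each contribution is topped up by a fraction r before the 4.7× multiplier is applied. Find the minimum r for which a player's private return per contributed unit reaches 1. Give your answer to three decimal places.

0.277

With matching at rate r, one contributed unit becomes (1 + r) in the habitat fund and returns 4.7 × (1 + r) / 6 to the contributor.
Setting this equal to 1: 1 + r = 6/4.7 = 1.2766.
So the minimum matching rate is r = 1.2766 − 1 = 0.277.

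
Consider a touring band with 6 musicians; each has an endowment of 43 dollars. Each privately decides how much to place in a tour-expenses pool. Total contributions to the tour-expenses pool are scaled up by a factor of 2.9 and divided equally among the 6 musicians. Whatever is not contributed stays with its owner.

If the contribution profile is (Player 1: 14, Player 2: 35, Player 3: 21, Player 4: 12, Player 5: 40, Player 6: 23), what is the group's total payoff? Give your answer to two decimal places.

Total contributed: 14 + 35 + 21 + 12 + 40 + 23 = 145; total kept: 6 × 43 − 145 = 113.
The tour-expenses pool pays out 2.9 × 145 = 420.50 in aggregate.
Group total = 113 + 420.50 = 533.50.

533.50 dollars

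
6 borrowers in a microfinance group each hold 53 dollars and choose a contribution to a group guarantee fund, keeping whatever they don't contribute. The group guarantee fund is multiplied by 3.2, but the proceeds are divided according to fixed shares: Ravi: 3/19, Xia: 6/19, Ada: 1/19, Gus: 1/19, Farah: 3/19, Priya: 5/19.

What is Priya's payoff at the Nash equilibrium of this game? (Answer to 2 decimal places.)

97.63 dollars

For player j, contributing a unit is worthwhile iff 3.2 × (j's share) ≥ 1, i.e. iff j's share is at least 0.3125.
Xia alone (share 6/19) is above the threshold, contributing 53; the remaining 5 contribute 0. Total contributed: 53.
Priya keeps 53 and receives 3.2 × 53 × 5/19 = 44.63 from the group guarantee fund, for a payoff of 97.63.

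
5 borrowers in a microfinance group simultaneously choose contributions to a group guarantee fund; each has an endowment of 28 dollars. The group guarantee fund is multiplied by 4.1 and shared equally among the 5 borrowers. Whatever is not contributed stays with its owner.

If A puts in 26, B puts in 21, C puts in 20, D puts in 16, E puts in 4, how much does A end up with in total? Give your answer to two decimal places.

Total contributed: 26 + 21 + 20 + 16 + 4 = 87.
Each receives 4.1 × 87 / 5 = 71.34 from the group guarantee fund.
A keeps 28 − 26 = 2, so A's payoff is 2 + 71.34 = 73.34.

73.34 dollars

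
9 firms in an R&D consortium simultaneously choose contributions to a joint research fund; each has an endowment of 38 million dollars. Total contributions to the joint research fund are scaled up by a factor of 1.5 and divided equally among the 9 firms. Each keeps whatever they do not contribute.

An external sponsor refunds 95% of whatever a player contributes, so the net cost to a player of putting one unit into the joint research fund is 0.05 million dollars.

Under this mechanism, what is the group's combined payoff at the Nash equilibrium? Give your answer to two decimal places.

837.90 million dollars

Under the mechanism each unit contributed yields (1.5/9) / 0.05 = 3.3333 back to its contributor per unit of net cost, which exceeds 1, making full contribution the dominant choice for everyone.
At the Nash equilibrium everyone contributes 38. Group total payoff = 9 × (38 × 0.95 + 1.5 × 38) = 837.90.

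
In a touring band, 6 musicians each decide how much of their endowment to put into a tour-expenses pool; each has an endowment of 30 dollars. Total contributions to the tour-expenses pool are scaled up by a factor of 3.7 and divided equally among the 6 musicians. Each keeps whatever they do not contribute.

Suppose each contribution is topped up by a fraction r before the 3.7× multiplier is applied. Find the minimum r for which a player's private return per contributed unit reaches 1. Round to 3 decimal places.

0.622

With matching at rate r, one contributed unit becomes (1 + r) in the tour-expenses pool and returns 3.7 × (1 + r) / 6 to the contributor.
Setting this equal to 1: 1 + r = 6/3.7 = 1.6216.
So the minimum matching rate is r = 1.6216 − 1 = 0.622.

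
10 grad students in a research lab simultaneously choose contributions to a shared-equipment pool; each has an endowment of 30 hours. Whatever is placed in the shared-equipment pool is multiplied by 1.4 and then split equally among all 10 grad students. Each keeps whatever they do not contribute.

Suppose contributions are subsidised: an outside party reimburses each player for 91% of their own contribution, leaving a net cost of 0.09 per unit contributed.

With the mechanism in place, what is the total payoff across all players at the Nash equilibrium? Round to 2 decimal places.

Under the mechanism each unit contributed yields (1.4/10) / 0.09 = 1.5556 back to its contributor per unit of net cost, which exceeds 1, making full contribution the dominant choice for everyone.
So the Nash equilibrium is full contribution by all 10; the group earns 10 × (30 × 0.91 + 1.4 × 30) = 693.00.

693.00 hours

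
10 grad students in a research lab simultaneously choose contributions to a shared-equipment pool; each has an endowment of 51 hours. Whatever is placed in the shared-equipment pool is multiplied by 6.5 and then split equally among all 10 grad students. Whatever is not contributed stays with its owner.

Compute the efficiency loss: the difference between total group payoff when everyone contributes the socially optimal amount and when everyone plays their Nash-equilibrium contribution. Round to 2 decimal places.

Each contributed unit returns 6.5/10 = 0.6500 to its contributor — below 1 — so contributing 0 is dominant for every player. At the Nash equilibrium everyone keeps their 51, and the group total is 10 × 51 = 510.
Each contributed unit returns 6.500 to the group as a whole (0.6500 to each of 10 players), which exceeds 1, so the social optimum is full contribution: group total = 6.500 × 510 = 3315.00.
Efficiency loss = 3315.00 − 510 = 2805.00.

2805.00 hours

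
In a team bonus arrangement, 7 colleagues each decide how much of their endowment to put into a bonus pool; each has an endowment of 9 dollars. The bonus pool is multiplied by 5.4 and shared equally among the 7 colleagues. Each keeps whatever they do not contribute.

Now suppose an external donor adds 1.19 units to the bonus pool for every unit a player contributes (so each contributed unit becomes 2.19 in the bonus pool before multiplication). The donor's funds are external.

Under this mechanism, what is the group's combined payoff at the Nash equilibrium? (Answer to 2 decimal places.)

The effective private return per unit is now 5.4 × 2.19 / 7 = 1.6894 > 1, so every player's dominant strategy flips to full contribution.
So the Nash equilibrium is full contribution by all 7; the group earns 5.4 × 2.19 × 63 = 745.04.

745.04 dollars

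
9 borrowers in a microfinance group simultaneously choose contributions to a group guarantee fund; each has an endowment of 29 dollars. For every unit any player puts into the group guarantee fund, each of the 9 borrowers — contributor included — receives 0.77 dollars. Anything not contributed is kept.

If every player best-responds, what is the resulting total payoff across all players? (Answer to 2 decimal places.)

The private return per contributed unit is 0.77 < 1, so contributing 0 is dominant for every player. At the Nash equilibrium everyone keeps their 29, and the group total is 9 × 29 = 261.

261.00 dollars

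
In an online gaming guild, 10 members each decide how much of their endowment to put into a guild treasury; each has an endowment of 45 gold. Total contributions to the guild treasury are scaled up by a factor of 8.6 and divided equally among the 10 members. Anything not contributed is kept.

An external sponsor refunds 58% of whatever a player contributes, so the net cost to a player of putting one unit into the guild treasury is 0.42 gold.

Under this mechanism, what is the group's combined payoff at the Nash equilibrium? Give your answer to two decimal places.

With the mechanism, a contributed unit returns (8.6/10) / 0.42 = 2.0476 per unit of net cost to the contributor — now above 1 — so contributing fully is weakly dominant for every player.
At the Nash equilibrium everyone contributes 45. Group total payoff = 10 × (45 × 0.58 + 8.6 × 45) = 4131.00.

4131.00 gold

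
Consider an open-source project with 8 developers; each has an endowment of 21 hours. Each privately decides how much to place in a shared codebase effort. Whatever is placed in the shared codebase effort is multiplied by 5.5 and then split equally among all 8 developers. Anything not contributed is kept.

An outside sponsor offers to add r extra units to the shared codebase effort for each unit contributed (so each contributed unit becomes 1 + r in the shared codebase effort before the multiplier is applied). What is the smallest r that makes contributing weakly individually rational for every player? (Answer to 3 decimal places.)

0.455

With matching at rate r, one contributed unit becomes (1 + r) in the shared codebase effort and returns 5.5 × (1 + r) / 8 to the contributor.
Setting this equal to 1: 1 + r = 8/5.5 = 1.4545.
So the minimum matching rate is r = 1.4545 − 1 = 0.455.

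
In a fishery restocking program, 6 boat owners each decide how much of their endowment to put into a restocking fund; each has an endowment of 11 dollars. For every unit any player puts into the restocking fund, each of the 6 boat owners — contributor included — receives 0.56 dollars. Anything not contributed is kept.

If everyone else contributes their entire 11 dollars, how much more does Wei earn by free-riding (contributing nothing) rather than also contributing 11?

Switching from a contribution of 11 to 0 lets Wei keep an extra 11 dollars, but lowers the restocking fund by 11, which costs Wei their own share of that drop: 0.56 × 11 = 6.16.
Net gain = 11 − 6.16 = 4.84. The private return per contributed unit (0.56) is below 1, so free-riding is indeed the best response regardless of what the others do.

4.84 dollars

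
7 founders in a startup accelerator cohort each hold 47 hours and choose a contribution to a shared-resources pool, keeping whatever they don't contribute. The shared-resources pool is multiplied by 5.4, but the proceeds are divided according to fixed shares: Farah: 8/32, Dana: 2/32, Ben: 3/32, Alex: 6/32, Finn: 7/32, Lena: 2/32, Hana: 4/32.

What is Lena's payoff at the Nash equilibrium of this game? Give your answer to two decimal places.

For player j, contributing a unit is worthwhile iff 5.4 × (j's share) ≥ 1, i.e. iff j's share is at least 0.1852.
Farah, Alex and Finn clear that bar, contributing 47 each; the remaining 4 contribute 0. Total contributed: 141.
Lena keeps 47 and receives 5.4 × 141 × 2/32 = 47.59 from the shared-resources pool, for a payoff of 94.59.

94.59 hours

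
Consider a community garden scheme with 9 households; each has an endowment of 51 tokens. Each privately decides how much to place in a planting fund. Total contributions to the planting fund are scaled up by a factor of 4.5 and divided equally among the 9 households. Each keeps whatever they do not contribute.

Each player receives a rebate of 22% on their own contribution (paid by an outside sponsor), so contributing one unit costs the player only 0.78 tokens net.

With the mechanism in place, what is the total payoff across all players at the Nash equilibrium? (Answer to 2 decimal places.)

Even with the mechanism, each unit contributed returns only (4.5/9) / 0.78 = 0.6410 per unit of net cost, so contributing nothing is still dominant.
At the Nash equilibrium no one contributes; group total payoff = 9 × 51 = 459.

459.00 tokens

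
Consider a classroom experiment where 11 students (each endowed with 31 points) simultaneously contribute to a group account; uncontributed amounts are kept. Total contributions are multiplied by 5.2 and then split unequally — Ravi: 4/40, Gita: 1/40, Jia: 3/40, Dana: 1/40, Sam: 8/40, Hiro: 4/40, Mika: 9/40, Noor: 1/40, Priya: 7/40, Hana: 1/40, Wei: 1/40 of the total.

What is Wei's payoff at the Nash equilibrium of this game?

For player j, contributing a unit is worthwhile iff 5.2 × (j's share) ≥ 1, i.e. iff j's share is at least 0.1923.
Sam and Mika are above the threshold, contributing 31 each; the remaining 9 contribute 0. Total contributed: 62.
Wei keeps 31 and receives 5.2 × 62 × 1/40 = 8.06 from the group account, for a payoff of 39.06.

39.06 points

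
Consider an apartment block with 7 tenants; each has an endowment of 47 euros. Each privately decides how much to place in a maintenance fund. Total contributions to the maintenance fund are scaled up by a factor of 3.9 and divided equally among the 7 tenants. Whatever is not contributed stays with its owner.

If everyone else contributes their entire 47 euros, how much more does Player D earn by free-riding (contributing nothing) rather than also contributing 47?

20.81 euros

Switching from a contribution of 47 to 0 lets Player D keep an extra 47 euros, but lowers the maintenance fund by 47, which costs Player D their own share of that drop: 3.9/7 × 47 = 26.19.
Net gain = 47 − 26.19 = 20.81. The private return per contributed unit (0.5571) is below 1, so free-riding is indeed the best response regardless of what the others do.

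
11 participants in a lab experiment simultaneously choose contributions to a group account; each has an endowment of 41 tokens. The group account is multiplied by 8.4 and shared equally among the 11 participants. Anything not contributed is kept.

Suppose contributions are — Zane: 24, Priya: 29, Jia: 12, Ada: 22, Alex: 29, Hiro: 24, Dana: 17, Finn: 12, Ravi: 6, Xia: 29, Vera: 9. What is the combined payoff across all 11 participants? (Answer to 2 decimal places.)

2027.20 tokens

Total contributed: 24 + 29 + 12 + 22 + 29 + 24 + 17 + 12 + 6 + 29 + 9 = 213; total kept: 11 × 41 − 213 = 238.
The group account pays out 8.4 × 213 = 1789.20 in aggregate.
Group total = 238 + 1789.20 = 2027.20.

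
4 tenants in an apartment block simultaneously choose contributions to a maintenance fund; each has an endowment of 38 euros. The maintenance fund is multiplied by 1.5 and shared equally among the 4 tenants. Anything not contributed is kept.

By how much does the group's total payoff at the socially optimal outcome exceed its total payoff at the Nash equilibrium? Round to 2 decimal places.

Each contributed unit returns 1.5/4 = 0.3750 to its contributor — below 1 — so contributing 0 is dominant for every player. At the Nash equilibrium everyone keeps their 38, and the group total is 4 × 38 = 152.
Each contributed unit returns 1.500 to the group as a whole (0.3750 to each of 4 players), which exceeds 1, so the social optimum is full contribution: group total = 1.500 × 152 = 228.00.
Efficiency loss = 228.00 − 152 = 76.00.

76.00 euros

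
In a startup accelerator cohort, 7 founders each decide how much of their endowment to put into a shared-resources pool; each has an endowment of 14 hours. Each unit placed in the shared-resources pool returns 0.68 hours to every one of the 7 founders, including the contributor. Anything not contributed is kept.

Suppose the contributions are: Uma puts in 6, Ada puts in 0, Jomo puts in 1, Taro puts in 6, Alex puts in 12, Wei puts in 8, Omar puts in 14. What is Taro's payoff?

39.96 hours

Total contributed: 6 + 0 + 1 + 6 + 12 + 8 + 14 = 47.
Each receives 0.68 × 47 = 31.96 from the shared-resources pool.
Taro keeps 14 − 6 = 8, so Taro's payoff is 8 + 31.96 = 39.96.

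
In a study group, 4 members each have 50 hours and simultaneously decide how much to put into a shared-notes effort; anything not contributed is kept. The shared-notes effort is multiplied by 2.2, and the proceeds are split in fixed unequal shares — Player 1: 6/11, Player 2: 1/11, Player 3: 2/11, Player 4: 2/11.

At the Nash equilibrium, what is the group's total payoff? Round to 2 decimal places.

Each unit j contributes comes back to j as 2.2 × (j's share), so j prefers to contribute only if that share exceeds 1/2.2 = 0.4545; otherwise keeping the unit dominates.
The only share above 0.4545 is Player 1's 6/11, contributing 50; the remaining 3 contribute 0. Total contributed: 50.
The shared-notes effort pays out 2.2 × 50 = 110.00 in total (split across the unequal shares, but the aggregate is all that matters for the group sum).
The 3 free-riders keep 50 each, adding 150. Group total = 150 + 110.00 = 260.00.

260.00 hours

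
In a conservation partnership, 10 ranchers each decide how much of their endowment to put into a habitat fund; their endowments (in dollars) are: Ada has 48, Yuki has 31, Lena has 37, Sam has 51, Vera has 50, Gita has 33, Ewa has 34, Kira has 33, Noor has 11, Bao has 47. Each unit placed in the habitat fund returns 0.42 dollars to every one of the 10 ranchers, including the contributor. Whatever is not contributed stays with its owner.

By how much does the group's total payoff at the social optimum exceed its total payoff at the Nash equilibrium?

1200.00 dollars

The private return per contributed unit is 0.42 < 1 for everyone, so the Nash equilibrium is zero contribution and the group total is Σ E_j = 48 + 31 + 37 + 51 + 50 + 33 + 34 + 33 + 11 + 47 = 375.
Each contributed unit returns 4.200 to the group, so the social optimum is full contribution by everyone: group total = 4.200 × 375 = 1575.00.
Efficiency loss = (4.200 − 1) × 375 = 1200.00.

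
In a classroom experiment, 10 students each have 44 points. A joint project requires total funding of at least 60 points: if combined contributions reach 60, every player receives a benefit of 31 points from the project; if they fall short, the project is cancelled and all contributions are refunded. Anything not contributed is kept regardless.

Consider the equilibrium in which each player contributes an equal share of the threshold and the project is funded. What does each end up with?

Equal share of the threshold: 60/10 = 6.
At this profile no one gains by cutting their contribution: any cut drops the total below 60, the project is cancelled, contributions are refunded, and the deviator ends with 44, which is less than 44 − 6 + 31 = 69. Contributing more than 6 just wastes the excess. So contributing exactly 6 is a best response.
Each player's payoff: 44 − 6 + 31 = 69.

69 points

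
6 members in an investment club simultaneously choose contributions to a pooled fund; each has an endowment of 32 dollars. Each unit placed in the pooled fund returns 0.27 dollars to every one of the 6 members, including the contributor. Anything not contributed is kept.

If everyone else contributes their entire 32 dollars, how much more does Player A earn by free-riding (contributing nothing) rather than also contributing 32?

23.36 dollars

Switching from a contribution of 32 to 0 lets Player A keep an extra 32 dollars, but lowers the pooled fund by 32, which costs Player A their own share of that drop: 0.27 × 32 = 8.64.
Net gain = 32 − 8.64 = 23.36. The private return per contributed unit (0.27) is below 1, so free-riding is indeed the best response regardless of what the others do.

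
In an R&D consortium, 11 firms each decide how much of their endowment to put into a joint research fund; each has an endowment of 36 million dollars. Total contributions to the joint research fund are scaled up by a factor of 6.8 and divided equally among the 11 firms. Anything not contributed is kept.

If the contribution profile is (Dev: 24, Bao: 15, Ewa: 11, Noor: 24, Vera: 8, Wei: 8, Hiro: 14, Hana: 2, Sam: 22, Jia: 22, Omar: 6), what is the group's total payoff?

Total contributed: 24 + 15 + 11 + 24 + 8 + 8 + 14 + 2 + 22 + 22 + 6 = 156; total kept: 11 × 36 − 156 = 240.
The joint research fund pays out 6.8 × 156 = 1060.80 in aggregate.
Group total = 240 + 1060.80 = 1300.80.

1300.80 million dollars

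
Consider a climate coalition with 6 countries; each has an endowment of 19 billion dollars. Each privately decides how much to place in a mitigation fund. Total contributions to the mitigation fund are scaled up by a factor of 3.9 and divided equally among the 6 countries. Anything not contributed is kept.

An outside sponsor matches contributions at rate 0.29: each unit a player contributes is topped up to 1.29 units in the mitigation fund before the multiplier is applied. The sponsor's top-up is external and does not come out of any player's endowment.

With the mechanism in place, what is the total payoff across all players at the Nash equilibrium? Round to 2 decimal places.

114.00 billion dollars

The effective private return is 3.9 × 1.29 / 6 = 0.8385, which is still under 1, so the mechanism doesn't change anyone's dominant strategy: zero contribution.
Everyone keeps their endowment and the group total is 6 × 19 = 114.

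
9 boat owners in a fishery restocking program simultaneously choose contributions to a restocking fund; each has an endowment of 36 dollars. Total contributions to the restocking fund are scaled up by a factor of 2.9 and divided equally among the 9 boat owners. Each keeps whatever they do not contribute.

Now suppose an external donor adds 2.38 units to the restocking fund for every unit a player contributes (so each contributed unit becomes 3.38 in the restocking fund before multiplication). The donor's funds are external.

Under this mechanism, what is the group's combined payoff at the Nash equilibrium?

Under the mechanism each unit contributed yields 2.9 × 3.38 / 9 = 1.0891 back to its contributor per unit of net cost, which exceeds 1, making full contribution the dominant choice for everyone.
At the Nash equilibrium everyone contributes 36. Group total payoff = 2.9 × 3.38 × 324 = 3175.85.

3175.85 dollars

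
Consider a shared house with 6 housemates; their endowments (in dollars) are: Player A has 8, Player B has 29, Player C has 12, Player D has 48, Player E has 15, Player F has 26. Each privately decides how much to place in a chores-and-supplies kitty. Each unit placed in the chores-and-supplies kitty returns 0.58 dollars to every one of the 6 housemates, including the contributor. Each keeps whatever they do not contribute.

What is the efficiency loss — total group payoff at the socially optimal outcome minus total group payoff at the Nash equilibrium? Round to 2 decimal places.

342.24 dollars

The private return per contributed unit is 0.58 < 1 for everyone, so the Nash equilibrium is zero contribution and the group total is Σ E_j = 8 + 29 + 12 + 48 + 15 + 26 = 138.
Each contributed unit returns 3.480 to the group, so the social optimum is full contribution by everyone: group total = 3.480 × 138 = 480.24.
Efficiency loss = (3.480 − 1) × 138 = 342.24.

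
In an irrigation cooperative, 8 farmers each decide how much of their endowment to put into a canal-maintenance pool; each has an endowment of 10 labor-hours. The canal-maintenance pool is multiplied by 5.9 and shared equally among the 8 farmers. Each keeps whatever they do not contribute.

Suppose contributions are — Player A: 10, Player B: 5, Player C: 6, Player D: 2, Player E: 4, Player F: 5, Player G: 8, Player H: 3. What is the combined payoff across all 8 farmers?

Total contributed: 10 + 5 + 6 + 2 + 4 + 5 + 8 + 3 = 43; total kept: 8 × 10 − 43 = 37.
The canal-maintenance pool pays out 5.9 × 43 = 253.70 in aggregate.
Group total = 37 + 253.70 = 290.70.

290.70 labor-hours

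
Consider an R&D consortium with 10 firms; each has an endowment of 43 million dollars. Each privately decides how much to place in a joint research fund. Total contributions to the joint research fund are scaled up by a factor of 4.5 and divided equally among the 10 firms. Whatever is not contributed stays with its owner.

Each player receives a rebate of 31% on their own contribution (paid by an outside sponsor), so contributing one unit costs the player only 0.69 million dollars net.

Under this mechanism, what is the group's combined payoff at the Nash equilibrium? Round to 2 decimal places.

Even with the mechanism, each unit contributed returns only (4.5/10) / 0.69 = 0.6522 per unit of net cost, so contributing nothing is still dominant.
At the Nash equilibrium no one contributes; group total payoff = 10 × 43 = 430.

430.00 million dollars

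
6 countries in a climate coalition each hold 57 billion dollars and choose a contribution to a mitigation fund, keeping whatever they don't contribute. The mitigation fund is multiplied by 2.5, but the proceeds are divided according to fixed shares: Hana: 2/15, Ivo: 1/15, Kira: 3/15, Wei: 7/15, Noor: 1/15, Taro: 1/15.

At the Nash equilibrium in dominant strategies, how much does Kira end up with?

For player j, contributing a unit is worthwhile iff 2.5 × (j's share) ≥ 1, i.e. iff j's share is at least 0.4000.
Wei alone (share 7/15) is above the threshold, contributing 57; the remaining 5 contribute 0. Total contributed: 57.
Kira keeps 57 and receives 2.5 × 57 × 3/15 = 28.50 from the mitigation fund, for a payoff of 85.50.

85.50 billion dollars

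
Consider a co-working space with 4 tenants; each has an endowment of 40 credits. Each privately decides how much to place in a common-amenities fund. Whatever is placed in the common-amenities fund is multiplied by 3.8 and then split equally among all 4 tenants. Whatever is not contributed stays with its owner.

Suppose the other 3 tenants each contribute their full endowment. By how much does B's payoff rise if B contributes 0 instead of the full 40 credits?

2.00 credits

Switching from a contribution of 40 to 0 lets B keep an extra 40 credits, but lowers the common-amenities fund by 40, which costs B their own share of that drop: 3.8/4 × 40 = 38.00.
Net gain = 40 − 38.00 = 2.00. The private return per contributed unit (0.9500) is below 1, so free-riding is indeed the best response regardless of what the others do.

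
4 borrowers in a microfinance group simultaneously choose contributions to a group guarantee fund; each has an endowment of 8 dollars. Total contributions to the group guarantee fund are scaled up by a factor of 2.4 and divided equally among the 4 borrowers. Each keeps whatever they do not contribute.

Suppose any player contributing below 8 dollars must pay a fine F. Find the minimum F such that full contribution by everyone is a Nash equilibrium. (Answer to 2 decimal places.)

Given the others contribute fully, the best deviation is to contribute 0 (any partial contribution still incurs the fine and gives up units whose private return 0.6000 is below 1).
Deviating from 8 to 0 saves 8 dollars but forfeits the deviator's share of the drop in the group guarantee fund: 2.4/4 × 8 = 4.80.
So the deviation gain is 8 − 4.80 = 3.20, and the fine must be at least 3.20 dollars to wipe it out.

3.20 dollars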